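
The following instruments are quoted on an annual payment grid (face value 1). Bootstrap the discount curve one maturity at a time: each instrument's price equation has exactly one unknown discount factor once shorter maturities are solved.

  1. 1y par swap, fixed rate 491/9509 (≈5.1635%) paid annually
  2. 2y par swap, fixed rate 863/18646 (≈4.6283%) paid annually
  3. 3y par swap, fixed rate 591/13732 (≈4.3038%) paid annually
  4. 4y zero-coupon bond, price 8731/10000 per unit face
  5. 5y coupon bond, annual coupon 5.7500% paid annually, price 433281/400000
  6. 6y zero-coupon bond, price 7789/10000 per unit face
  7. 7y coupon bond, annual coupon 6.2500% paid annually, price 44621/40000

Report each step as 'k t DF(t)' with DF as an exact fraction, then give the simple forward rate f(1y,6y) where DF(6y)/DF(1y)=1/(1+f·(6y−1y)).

step 1 [1y] swap r/1=491/9509: DF=(1 − 491/9509·(0))/(1+491/9509) = 9509/10000 ≈ 0.950900
step 2 [2y] swap r/1=863/18646: DF=(1 − 863/18646·(0.950900))/(1+863/18646) = 9137/10000 ≈ 0.913700
step 3 [3y] swap r/1=591/13732: DF=(1 − 591/13732·(0.950900+0.913700))/(1+591/13732) = 4409/5000 ≈ 0.881800
step 4 [4y] zero: DF = P = 8731/10000 ≈ 0.873100
step 5 [5y] bond c/1=23/400: DF=(433281/400000 − 23/400·(0.950900+0.913700+0.881800+0.873100))/(1+23/400) = 331/400 ≈ 0.827500
step 6 [6y] zero: DF = P = 7789/10000 ≈ 0.778900
step 7 [7y] bond c/1=1/16: DF=(44621/40000 − 1/16·(0.950900+0.913700+0.881800+0.873100+0.827500+0.778900))/(1+1/16) = 297/400 ≈ 0.742500

1 1 9509/10000
2 2 9137/10000
3 3 4409/5000
4 4 8731/10000
5 5 331/400
6 6 7789/10000
7 7 297/400
f(1y,6y) = ((9509/10000)/(7789/10000) − 1)/(5) = 344/7789 ≈ 4.4165%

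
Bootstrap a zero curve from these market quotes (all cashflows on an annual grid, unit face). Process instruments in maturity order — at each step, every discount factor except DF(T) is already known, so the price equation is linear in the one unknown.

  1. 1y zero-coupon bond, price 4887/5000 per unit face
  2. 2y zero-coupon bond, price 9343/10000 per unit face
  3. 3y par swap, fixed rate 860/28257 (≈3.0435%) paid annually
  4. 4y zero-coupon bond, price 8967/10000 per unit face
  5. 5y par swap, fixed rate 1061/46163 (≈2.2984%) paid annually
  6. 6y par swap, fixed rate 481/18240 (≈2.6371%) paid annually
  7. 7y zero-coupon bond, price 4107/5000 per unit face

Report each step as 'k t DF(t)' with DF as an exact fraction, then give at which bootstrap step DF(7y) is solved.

step 1 [1y] zero: DF = P = 4887/5000 ≈ 0.977400
step 2 [2y] zero: DF = P = 9343/10000 ≈ 0.934300
step 3 [3y] swap r/1=860/28257: DF=(1 − 860/28257·(0.977400+0.934300))/(1+860/28257) = 457/500 ≈ 0.914000
step 4 [4y] zero: DF = P = 8967/10000 ≈ 0.896700
step 5 [5y] swap r/1=1061/46163: DF=(1 − 1061/46163·(0.977400+0.934300+0.914000+0.896700))/(1+1061/46163) = 8939/10000 ≈ 0.893900
step 6 [6y] swap r/1=481/18240: DF=(1 − 481/18240·(0.977400+0.934300+0.914000+0.896700+0.893900))/(1+481/18240) = 8557/10000 ≈ 0.855700
step 7 [7y] zero: DF = P = 4107/5000 ≈ 0.821400

1 1 4887/5000
2 2 9343/10000
3 3 457/500
4 4 8967/10000
5 5 8939/10000
6 6 8557/10000
7 7 4107/5000
DF(7y) is solved at step 7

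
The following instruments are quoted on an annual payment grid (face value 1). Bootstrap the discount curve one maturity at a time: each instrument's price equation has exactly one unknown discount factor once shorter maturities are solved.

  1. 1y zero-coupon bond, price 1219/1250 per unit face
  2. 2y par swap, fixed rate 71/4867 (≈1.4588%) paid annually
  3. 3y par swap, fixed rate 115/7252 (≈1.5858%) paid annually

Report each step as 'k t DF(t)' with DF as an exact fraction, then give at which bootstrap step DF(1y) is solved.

1 1 1219/1250
2 2 2429/2500
3 3 477/500
DF(1y) is solved at step 1

step 1 [1y] zero: DF = P = 1219/1250 ≈ 0.975200
step 2 [2y] swap r/1=71/4867: DF=(1 − 71/4867·(0.975200))/(1+71/4867) = 2429/2500 ≈ 0.971600
step 3 [3y] swap r/1=115/7252: DF=(1 − 115/7252·(0.975200+0.971600))/(1+115/7252) = 477/500 ≈ 0.954000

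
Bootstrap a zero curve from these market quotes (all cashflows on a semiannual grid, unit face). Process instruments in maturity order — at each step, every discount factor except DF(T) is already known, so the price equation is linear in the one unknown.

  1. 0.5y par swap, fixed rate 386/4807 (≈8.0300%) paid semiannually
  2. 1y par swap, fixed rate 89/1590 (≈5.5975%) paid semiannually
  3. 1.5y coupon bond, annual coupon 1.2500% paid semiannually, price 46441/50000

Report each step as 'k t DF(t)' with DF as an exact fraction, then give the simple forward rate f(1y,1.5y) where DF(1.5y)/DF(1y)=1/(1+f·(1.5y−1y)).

1 1/2 4807/5000
2 1 4733/5000
3 3/2 1139/1250
f(1y,1.5y) = ((4733/5000)/(1139/1250) − 1)/(1/2) = 177/2278 ≈ 7.7700%

step 1 [0.5y] swap r/2=193/4807: DF=(1 − 193/4807·(0))/(1+193/4807) = 4807/5000 ≈ 0.961400
step 2 [1y] swap r/2=89/3180: DF=(1 − 89/3180·(0.961400))/(1+89/3180) = 4733/5000 ≈ 0.946600
step 3 [1.5y] bond c/2=1/160: DF=(46441/50000 − 1/160·(0.961400+0.946600))/(1+1/160) = 1139/1250 ≈ 0.911200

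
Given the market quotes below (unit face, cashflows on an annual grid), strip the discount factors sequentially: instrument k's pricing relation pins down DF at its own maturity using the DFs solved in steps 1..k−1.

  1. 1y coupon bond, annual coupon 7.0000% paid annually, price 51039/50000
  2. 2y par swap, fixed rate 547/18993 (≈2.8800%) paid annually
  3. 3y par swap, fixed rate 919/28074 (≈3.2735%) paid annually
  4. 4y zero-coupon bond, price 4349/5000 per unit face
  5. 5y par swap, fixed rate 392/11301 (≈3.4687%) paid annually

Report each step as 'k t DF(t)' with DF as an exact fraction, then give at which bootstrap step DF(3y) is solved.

1 1 477/500
2 2 9453/10000
3 3 9081/10000
4 4 4349/5000
5 5 527/625
DF(3y) is solved at step 3

step 1 [1y] bond c/1=7/100: DF=(51039/50000 − 7/100·(0))/(1+7/100) = 477/500 ≈ 0.954000
step 2 [2y] swap r/1=547/18993: DF=(1 − 547/18993·(0.954000))/(1+547/18993) = 9453/10000 ≈ 0.945300
step 3 [3y] swap r/1=919/28074: DF=(1 − 919/28074·(0.954000+0.945300))/(1+919/28074) = 9081/10000 ≈ 0.908100
step 4 [4y] zero: DF = P = 4349/5000 ≈ 0.869800
step 5 [5y] swap r/1=392/11301: DF=(1 − 392/11301·(0.954000+0.945300+0.908100+0.869800))/(1+392/11301) = 527/625 ≈ 0.843200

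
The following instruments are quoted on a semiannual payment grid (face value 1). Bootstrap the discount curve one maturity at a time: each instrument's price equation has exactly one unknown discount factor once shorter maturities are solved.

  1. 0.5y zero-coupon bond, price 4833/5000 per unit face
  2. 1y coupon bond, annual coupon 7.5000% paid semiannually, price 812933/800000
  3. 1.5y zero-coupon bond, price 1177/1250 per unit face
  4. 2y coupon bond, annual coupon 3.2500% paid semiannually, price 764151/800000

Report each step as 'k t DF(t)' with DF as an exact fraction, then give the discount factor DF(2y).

step 1 [0.5y] zero: DF = P = 4833/5000 ≈ 0.966600
step 2 [1y] bond c/2=3/80: DF=(812933/800000 − 3/80·(0.966600))/(1+3/80) = 1889/2000 ≈ 0.944500
step 3 [1.5y] zero: DF = P = 1177/1250 ≈ 0.941600
step 4 [2y] bond c/2=13/800: DF=(764151/800000 − 13/800·(0.966600+0.944500+0.941600))/(1+13/800) = 8943/10000 ≈ 0.894300

1 1/2 4833/5000
2 1 1889/2000
3 3/2 1177/1250
4 2 8943/10000
DF(2y) = 8943/10000 ≈ 0.894300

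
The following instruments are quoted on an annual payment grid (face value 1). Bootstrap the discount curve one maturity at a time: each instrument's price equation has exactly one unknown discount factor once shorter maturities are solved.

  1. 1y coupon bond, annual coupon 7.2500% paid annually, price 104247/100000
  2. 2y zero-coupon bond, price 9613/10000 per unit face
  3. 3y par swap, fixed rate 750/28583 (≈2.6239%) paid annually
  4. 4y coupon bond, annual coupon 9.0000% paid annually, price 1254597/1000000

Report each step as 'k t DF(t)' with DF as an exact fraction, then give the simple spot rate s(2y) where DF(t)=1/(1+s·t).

1 1 243/250
2 2 9613/10000
3 3 37/40
4 4 183/200
s(2y) = (1/(9613/10000) − 1)/(2) = 387/19226 ≈ 2.0129%

step 1 [1y] bond c/1=29/400: DF=(104247/100000 − 29/400·(0))/(1+29/400) = 243/250 ≈ 0.972000
step 2 [2y] zero: DF = P = 9613/10000 ≈ 0.961300
step 3 [3y] swap r/1=750/28583: DF=(1 − 750/28583·(0.972000+0.961300))/(1+750/28583) = 37/40 ≈ 0.925000
step 4 [4y] bond c/1=9/100: DF=(1254597/1000000 − 9/100·(0.972000+0.961300+0.925000))/(1+9/100) = 183/200 ≈ 0.915000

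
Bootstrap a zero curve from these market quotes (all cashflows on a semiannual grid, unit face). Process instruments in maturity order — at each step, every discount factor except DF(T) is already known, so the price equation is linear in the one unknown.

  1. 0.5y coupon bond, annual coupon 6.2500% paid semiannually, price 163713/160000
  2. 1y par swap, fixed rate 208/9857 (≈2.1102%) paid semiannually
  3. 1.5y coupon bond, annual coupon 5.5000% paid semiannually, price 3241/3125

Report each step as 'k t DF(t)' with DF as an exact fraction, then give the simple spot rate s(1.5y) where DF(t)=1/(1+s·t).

step 1 [0.5y] bond c/2=1/32: DF=(163713/160000 − 1/32·(0))/(1+1/32) = 4961/5000 ≈ 0.992200
step 2 [1y] swap r/2=104/9857: DF=(1 − 104/9857·(0.992200))/(1+104/9857) = 612/625 ≈ 0.979200
step 3 [1.5y] bond c/2=11/400: DF=(3241/3125 − 11/400·(0.992200+0.979200))/(1+11/400) = 4783/5000 ≈ 0.956600

1 1/2 4961/5000
2 1 612/625
3 3/2 4783/5000
s(1.5y) = (1/(4783/5000) − 1)/(3/2) = 434/14349 ≈ 3.0246%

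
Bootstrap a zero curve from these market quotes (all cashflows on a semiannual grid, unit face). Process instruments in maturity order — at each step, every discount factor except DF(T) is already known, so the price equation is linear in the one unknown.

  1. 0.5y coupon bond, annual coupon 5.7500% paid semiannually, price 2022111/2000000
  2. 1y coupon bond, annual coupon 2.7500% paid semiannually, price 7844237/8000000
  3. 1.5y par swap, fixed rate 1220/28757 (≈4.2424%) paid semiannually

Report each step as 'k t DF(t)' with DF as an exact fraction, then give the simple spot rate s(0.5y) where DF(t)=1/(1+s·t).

1 1/2 2457/2500
2 1 9539/10000
3 3/2 939/1000
s(0.5y) = (1/(2457/2500) − 1)/(1/2) = 86/2457 ≈ 3.5002%

step 1 [0.5y] bond c/2=23/800: DF=(2022111/2000000 − 23/800·(0))/(1+23/800) = 2457/2500 ≈ 0.982800
step 2 [1y] bond c/2=11/800: DF=(7844237/8000000 − 11/800·(0.982800))/(1+11/800) = 9539/10000 ≈ 0.953900
step 3 [1.5y] swap r/2=610/28757: DF=(1 − 610/28757·(0.982800+0.953900))/(1+610/28757) = 939/1000 ≈ 0.939000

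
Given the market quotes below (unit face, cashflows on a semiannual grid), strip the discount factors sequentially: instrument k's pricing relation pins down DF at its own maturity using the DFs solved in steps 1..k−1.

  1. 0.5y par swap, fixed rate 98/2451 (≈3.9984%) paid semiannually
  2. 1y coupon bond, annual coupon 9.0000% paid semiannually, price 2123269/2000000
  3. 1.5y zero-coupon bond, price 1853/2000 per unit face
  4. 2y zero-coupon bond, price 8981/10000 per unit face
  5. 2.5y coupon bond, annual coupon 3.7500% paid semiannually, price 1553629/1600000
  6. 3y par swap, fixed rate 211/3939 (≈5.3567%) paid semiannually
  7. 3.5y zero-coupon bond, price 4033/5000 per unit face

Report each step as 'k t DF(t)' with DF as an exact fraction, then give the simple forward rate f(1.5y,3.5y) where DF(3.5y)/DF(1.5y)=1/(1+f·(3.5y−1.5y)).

1 1/2 2451/2500
2 1 9737/10000
3 3/2 1853/2000
4 2 8981/10000
5 5/2 2209/2500
6 3 8523/10000
7 7/2 4033/5000
f(1.5y,3.5y) = ((1853/2000)/(4033/5000) − 1)/(2) = 11/148 ≈ 7.4324%

step 1 [0.5y] swap r/2=49/2451: DF=(1 − 49/2451·(0))/(1+49/2451) = 2451/2500 ≈ 0.980400
step 2 [1y] bond c/2=9/200: DF=(2123269/2000000 − 9/200·(0.980400))/(1+9/200) = 9737/10000 ≈ 0.973700
step 3 [1.5y] zero: DF = P = 1853/2000 ≈ 0.926500
step 4 [2y] zero: DF = P = 8981/10000 ≈ 0.898100
step 5 [2.5y] bond c/2=3/160: DF=(1553629/1600000 − 3/160·(0.980400+0.973700+0.926500+0.898100))/(1+3/160) = 2209/2500 ≈ 0.883600
step 6 [3y] swap r/2=211/7878: DF=(1 − 211/7878·(0.980400+0.973700+0.926500+0.898100+0.883600))/(1+211/7878) = 8523/10000 ≈ 0.852300
step 7 [3.5y] zero: DF = P = 4033/5000 ≈ 0.806600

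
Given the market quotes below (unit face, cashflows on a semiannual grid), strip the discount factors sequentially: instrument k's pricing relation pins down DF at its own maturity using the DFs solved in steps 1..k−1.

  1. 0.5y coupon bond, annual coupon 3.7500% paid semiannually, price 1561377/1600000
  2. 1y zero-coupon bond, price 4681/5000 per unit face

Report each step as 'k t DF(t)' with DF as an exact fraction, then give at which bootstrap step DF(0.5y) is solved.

step 1 [0.5y] bond c/2=3/160: DF=(1561377/1600000 − 3/160·(0))/(1+3/160) = 9579/10000 ≈ 0.957900
step 2 [1y] zero: DF = P = 4681/5000 ≈ 0.936200

1 1/2 9579/10000
2 1 4681/5000
DF(0.5y) is solved at step 1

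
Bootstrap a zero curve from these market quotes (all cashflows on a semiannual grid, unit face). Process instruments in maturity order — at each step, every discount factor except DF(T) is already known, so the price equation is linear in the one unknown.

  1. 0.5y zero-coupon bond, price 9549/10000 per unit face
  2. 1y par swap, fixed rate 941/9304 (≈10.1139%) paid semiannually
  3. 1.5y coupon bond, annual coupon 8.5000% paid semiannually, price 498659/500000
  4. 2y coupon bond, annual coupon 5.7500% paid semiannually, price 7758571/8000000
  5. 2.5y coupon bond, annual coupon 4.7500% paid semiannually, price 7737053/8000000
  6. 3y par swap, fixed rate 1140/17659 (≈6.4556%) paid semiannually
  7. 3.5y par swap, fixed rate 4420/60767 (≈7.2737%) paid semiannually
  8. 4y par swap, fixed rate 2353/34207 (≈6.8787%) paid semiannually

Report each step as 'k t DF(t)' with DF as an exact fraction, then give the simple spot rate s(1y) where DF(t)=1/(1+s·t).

1 1/2 9549/10000
2 1 9059/10000
3 3/2 1101/1250
4 2 8661/10000
5 5/2 861/1000
6 3 829/1000
7 7/2 779/1000
8 4 7647/10000
s(1y) = (1/(9059/10000) − 1)/(1) = 941/9059 ≈ 10.3875%

step 1 [0.5y] zero: DF = P = 9549/10000 ≈ 0.954900
step 2 [1y] swap r/2=941/18608: DF=(1 − 941/18608·(0.954900))/(1+941/18608) = 9059/10000 ≈ 0.905900
step 3 [1.5y] bond c/2=17/400: DF=(498659/500000 − 17/400·(0.954900+0.905900))/(1+17/400) = 1101/1250 ≈ 0.880800
step 4 [2y] bond c/2=23/800: DF=(7758571/8000000 − 23/800·(0.954900+0.905900+0.880800))/(1+23/800) = 8661/10000 ≈ 0.866100
step 5 [2.5y] bond c/2=19/800: DF=(7737053/8000000 − 19/800·(0.954900+0.905900+0.880800+0.866100))/(1+19/800) = 861/1000 ≈ 0.861000
step 6 [3y] swap r/2=570/17659: DF=(1 − 570/17659·(0.954900+0.905900+0.880800+0.866100+0.861000))/(1+570/17659) = 829/1000 ≈ 0.829000
step 7 [3.5y] swap r/2=2210/60767: DF=(1 − 2210/60767·(0.954900+0.905900+0.880800+0.866100+0.861000+0.829000))/(1+2210/60767) = 779/1000 ≈ 0.779000
step 8 [4y] swap r/2=2353/68414: DF=(1 − 2353/68414·(0.954900+0.905900+0.880800+0.866100+0.861000+0.829000+0.779000))/(1+2353/68414) = 7647/10000 ≈ 0.764700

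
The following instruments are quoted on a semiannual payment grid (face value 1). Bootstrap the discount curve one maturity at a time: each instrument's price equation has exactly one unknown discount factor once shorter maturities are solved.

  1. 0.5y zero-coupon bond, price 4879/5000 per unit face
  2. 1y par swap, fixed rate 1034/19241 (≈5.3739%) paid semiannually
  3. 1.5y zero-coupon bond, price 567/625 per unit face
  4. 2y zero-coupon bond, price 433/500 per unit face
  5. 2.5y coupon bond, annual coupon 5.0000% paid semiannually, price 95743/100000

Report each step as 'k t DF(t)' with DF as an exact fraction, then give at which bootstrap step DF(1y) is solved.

1 1/2 4879/5000
2 1 9483/10000
3 3/2 567/625
4 2 433/500
5 5/2 8439/10000
DF(1y) is solved at step 2

step 1 [0.5y] zero: DF = P = 4879/5000 ≈ 0.975800
step 2 [1y] swap r/2=517/19241: DF=(1 − 517/19241·(0.975800))/(1+517/19241) = 9483/10000 ≈ 0.948300
step 3 [1.5y] zero: DF = P = 567/625 ≈ 0.907200
step 4 [2y] zero: DF = P = 433/500 ≈ 0.866000
step 5 [2.5y] bond c/2=1/40: DF=(95743/100000 − 1/40·(0.975800+0.948300+0.907200+0.866000))/(1+1/40) = 8439/10000 ≈ 0.843900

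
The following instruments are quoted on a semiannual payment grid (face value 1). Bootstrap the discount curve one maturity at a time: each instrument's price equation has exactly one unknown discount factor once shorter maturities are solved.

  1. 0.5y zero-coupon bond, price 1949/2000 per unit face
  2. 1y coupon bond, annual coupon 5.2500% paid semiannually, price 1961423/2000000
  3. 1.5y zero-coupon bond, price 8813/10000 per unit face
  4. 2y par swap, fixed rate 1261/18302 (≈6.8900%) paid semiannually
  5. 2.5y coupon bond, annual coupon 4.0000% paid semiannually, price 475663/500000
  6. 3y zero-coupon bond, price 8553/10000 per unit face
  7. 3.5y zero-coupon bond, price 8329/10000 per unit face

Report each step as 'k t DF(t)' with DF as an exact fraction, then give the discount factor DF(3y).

1 1/2 1949/2000
2 1 9307/10000
3 3/2 8813/10000
4 2 8739/10000
5 5/2 8609/10000
6 3 8553/10000
7 7/2 8329/10000
DF(3y) = 8553/10000 ≈ 0.855300

step 1 [0.5y] zero: DF = P = 1949/2000 ≈ 0.974500
step 2 [1y] bond c/2=21/800: DF=(1961423/2000000 − 21/800·(0.974500))/(1+21/800) = 9307/10000 ≈ 0.930700
step 3 [1.5y] zero: DF = P = 8813/10000 ≈ 0.881300
step 4 [2y] swap r/2=1261/36604: DF=(1 − 1261/36604·(0.974500+0.930700+0.881300))/(1+1261/36604) = 8739/10000 ≈ 0.873900
step 5 [2.5y] bond c/2=1/50: DF=(475663/500000 − 1/50·(0.974500+0.930700+0.881300+0.873900))/(1+1/50) = 8609/10000 ≈ 0.860900
step 6 [3y] zero: DF = P = 8553/10000 ≈ 0.855300
step 7 [3.5y] zero: DF = P = 8329/10000 ≈ 0.832900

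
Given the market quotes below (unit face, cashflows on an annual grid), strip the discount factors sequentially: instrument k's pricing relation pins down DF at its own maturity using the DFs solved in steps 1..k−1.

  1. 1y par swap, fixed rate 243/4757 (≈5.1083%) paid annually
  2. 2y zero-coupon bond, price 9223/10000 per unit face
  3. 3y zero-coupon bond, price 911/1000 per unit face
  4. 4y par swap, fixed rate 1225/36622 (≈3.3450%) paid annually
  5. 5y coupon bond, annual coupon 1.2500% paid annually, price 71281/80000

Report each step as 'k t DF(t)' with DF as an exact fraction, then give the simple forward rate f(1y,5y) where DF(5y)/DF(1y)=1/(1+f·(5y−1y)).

step 1 [1y] swap r/1=243/4757: DF=(1 − 243/4757·(0))/(1+243/4757) = 4757/5000 ≈ 0.951400
step 2 [2y] zero: DF = P = 9223/10000 ≈ 0.922300
step 3 [3y] zero: DF = P = 911/1000 ≈ 0.911000
step 4 [4y] swap r/1=1225/36622: DF=(1 − 1225/36622·(0.951400+0.922300+0.911000))/(1+1225/36622) = 351/400 ≈ 0.877500
step 5 [5y] bond c/1=1/80: DF=(71281/80000 − 1/80·(0.951400+0.922300+0.911000+0.877500))/(1+1/80) = 2087/2500 ≈ 0.834800

1 1 4757/5000
2 2 9223/10000
3 3 911/1000
4 4 351/400
5 5 2087/2500
f(1y,5y) = ((4757/5000)/(2087/2500) − 1)/(4) = 583/16696 ≈ 3.4919%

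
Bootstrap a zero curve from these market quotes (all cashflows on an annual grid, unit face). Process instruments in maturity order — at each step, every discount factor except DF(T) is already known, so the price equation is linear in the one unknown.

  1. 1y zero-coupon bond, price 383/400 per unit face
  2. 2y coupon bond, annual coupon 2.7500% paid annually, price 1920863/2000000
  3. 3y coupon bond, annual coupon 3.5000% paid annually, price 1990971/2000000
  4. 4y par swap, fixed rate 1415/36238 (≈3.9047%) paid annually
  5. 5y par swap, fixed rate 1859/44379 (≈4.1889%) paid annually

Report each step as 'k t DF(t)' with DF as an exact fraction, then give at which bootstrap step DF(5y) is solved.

1 1 383/400
2 2 9091/10000
3 3 8987/10000
4 4 1717/2000
5 5 8141/10000
DF(5y) is solved at step 5

step 1 [1y] zero: DF = P = 383/400 ≈ 0.957500
step 2 [2y] bond c/1=11/400: DF=(1920863/2000000 − 11/400·(0.957500))/(1+11/400) = 9091/10000 ≈ 0.909100
step 3 [3y] bond c/1=7/200: DF=(1990971/2000000 − 7/200·(0.957500+0.909100))/(1+7/200) = 8987/10000 ≈ 0.898700
step 4 [4y] swap r/1=1415/36238: DF=(1 − 1415/36238·(0.957500+0.909100+0.898700))/(1+1415/36238) = 1717/2000 ≈ 0.858500
step 5 [5y] swap r/1=1859/44379: DF=(1 − 1859/44379·(0.957500+0.909100+0.898700+0.858500))/(1+1859/44379) = 8141/10000 ≈ 0.814100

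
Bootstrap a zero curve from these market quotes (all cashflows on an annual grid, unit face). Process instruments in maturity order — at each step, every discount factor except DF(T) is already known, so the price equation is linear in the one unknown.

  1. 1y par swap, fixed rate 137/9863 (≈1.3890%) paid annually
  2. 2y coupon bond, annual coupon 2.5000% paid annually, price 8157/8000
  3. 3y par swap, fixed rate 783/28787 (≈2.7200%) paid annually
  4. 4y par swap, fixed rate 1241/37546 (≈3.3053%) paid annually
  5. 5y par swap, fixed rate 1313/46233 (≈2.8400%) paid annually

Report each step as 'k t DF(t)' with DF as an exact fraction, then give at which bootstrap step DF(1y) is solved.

step 1 [1y] swap r/1=137/9863: DF=(1 − 137/9863·(0))/(1+137/9863) = 9863/10000 ≈ 0.986300
step 2 [2y] bond c/1=1/40: DF=(8157/8000 − 1/40·(0.986300))/(1+1/40) = 9707/10000 ≈ 0.970700
step 3 [3y] swap r/1=783/28787: DF=(1 − 783/28787·(0.986300+0.970700))/(1+783/28787) = 9217/10000 ≈ 0.921700
step 4 [4y] swap r/1=1241/37546: DF=(1 − 1241/37546·(0.986300+0.970700+0.921700))/(1+1241/37546) = 8759/10000 ≈ 0.875900
step 5 [5y] swap r/1=1313/46233: DF=(1 − 1313/46233·(0.986300+0.970700+0.921700+0.875900))/(1+1313/46233) = 8687/10000 ≈ 0.868700

1 1 9863/10000
2 2 9707/10000
3 3 9217/10000
4 4 8759/10000
5 5 8687/10000
DF(1y) is solved at step 1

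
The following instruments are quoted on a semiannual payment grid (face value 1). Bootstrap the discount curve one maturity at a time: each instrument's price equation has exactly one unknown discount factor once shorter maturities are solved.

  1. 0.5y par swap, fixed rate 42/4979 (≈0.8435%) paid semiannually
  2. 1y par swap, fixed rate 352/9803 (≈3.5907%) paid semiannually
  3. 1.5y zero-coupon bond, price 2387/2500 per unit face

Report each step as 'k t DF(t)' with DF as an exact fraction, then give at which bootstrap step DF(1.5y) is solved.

step 1 [0.5y] swap r/2=21/4979: DF=(1 − 21/4979·(0))/(1+21/4979) = 4979/5000 ≈ 0.995800
step 2 [1y] swap r/2=176/9803: DF=(1 − 176/9803·(0.995800))/(1+176/9803) = 603/625 ≈ 0.964800
step 3 [1.5y] zero: DF = P = 2387/2500 ≈ 0.954800

1 1/2 4979/5000
2 1 603/625
3 3/2 2387/2500
DF(1.5y) is solved at step 3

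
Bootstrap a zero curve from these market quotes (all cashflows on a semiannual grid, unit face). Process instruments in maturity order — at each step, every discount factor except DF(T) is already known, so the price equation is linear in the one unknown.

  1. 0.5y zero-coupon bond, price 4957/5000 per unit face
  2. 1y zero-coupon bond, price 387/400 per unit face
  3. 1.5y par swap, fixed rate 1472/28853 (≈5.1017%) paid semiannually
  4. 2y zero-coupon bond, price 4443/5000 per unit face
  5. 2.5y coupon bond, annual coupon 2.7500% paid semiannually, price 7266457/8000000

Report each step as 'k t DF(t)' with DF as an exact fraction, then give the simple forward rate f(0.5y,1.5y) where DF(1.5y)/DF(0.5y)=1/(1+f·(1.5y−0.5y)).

step 1 [0.5y] zero: DF = P = 4957/5000 ≈ 0.991400
step 2 [1y] zero: DF = P = 387/400 ≈ 0.967500
step 3 [1.5y] swap r/2=736/28853: DF=(1 − 736/28853·(0.991400+0.967500))/(1+736/28853) = 579/625 ≈ 0.926400
step 4 [2y] zero: DF = P = 4443/5000 ≈ 0.888600
step 5 [2.5y] bond c/2=11/800: DF=(7266457/8000000 − 11/800·(0.991400+0.967500+0.926400+0.888600))/(1+11/800) = 528/625 ≈ 0.844800

1 1/2 4957/5000
2 1 387/400
3 3/2 579/625
4 2 4443/5000
5 5/2 528/625
f(0.5y,1.5y) = ((4957/5000)/(579/625) − 1)/(1) = 325/4632 ≈ 7.0164%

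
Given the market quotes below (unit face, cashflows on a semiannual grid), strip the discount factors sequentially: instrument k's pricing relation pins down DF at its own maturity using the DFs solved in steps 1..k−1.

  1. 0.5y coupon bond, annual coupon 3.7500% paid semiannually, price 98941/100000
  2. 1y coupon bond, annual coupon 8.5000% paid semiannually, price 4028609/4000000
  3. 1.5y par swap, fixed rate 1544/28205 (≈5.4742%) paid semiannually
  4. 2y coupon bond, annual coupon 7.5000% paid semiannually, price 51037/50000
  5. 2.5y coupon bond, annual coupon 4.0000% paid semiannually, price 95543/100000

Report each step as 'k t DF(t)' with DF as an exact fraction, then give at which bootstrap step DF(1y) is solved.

step 1 [0.5y] bond c/2=3/160: DF=(98941/100000 − 3/160·(0))/(1+3/160) = 607/625 ≈ 0.971200
step 2 [1y] bond c/2=17/400: DF=(4028609/4000000 − 17/400·(0.971200))/(1+17/400) = 1853/2000 ≈ 0.926500
step 3 [1.5y] swap r/2=772/28205: DF=(1 − 772/28205·(0.971200+0.926500))/(1+772/28205) = 2307/2500 ≈ 0.922800
step 4 [2y] bond c/2=3/80: DF=(51037/50000 − 3/80·(0.971200+0.926500+0.922800))/(1+3/80) = 8819/10000 ≈ 0.881900
step 5 [2.5y] bond c/2=1/50: DF=(95543/100000 − 1/50·(0.971200+0.926500+0.922800+0.881900))/(1+1/50) = 8641/10000 ≈ 0.864100

1 1/2 607/625
2 1 1853/2000
3 3/2 2307/2500
4 2 8819/10000
5 5/2 8641/10000
DF(1y) is solved at step 2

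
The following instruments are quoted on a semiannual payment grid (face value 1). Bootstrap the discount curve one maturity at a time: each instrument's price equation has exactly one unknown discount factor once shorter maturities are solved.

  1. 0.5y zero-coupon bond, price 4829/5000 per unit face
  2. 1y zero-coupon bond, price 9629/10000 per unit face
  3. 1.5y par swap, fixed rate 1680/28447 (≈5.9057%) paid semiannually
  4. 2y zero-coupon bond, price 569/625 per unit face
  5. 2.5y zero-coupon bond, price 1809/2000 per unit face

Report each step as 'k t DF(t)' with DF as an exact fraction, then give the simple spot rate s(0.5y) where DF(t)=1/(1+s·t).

step 1 [0.5y] zero: DF = P = 4829/5000 ≈ 0.965800
step 2 [1y] zero: DF = P = 9629/10000 ≈ 0.962900
step 3 [1.5y] swap r/2=840/28447: DF=(1 − 840/28447·(0.965800+0.962900))/(1+840/28447) = 229/250 ≈ 0.916000
step 4 [2y] zero: DF = P = 569/625 ≈ 0.910400
step 5 [2.5y] zero: DF = P = 1809/2000 ≈ 0.904500

1 1/2 4829/5000
2 1 9629/10000
3 3/2 229/250
4 2 569/625
5 5/2 1809/2000
s(0.5y) = (1/(4829/5000) − 1)/(1/2) = 342/4829 ≈ 7.0822%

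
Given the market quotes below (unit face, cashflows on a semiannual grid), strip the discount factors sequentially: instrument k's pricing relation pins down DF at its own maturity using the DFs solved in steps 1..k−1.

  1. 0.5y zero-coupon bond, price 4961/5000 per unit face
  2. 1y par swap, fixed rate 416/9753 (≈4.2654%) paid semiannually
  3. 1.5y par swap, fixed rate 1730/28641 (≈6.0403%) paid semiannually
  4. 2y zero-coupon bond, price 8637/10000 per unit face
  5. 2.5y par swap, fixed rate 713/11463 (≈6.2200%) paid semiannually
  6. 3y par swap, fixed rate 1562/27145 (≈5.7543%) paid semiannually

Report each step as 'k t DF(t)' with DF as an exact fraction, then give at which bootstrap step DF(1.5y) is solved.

1 1/2 4961/5000
2 1 599/625
3 3/2 1827/2000
4 2 8637/10000
5 5/2 4287/5000
6 3 4219/5000
DF(1.5y) is solved at step 3

step 1 [0.5y] zero: DF = P = 4961/5000 ≈ 0.992200
step 2 [1y] swap r/2=208/9753: DF=(1 − 208/9753·(0.992200))/(1+208/9753) = 599/625 ≈ 0.958400
step 3 [1.5y] swap r/2=865/28641: DF=(1 − 865/28641·(0.992200+0.958400))/(1+865/28641) = 1827/2000 ≈ 0.913500
step 4 [2y] zero: DF = P = 8637/10000 ≈ 0.863700
step 5 [2.5y] swap r/2=713/22926: DF=(1 − 713/22926·(0.992200+0.958400+0.913500+0.863700))/(1+713/22926) = 4287/5000 ≈ 0.857400
step 6 [3y] swap r/2=781/27145: DF=(1 − 781/27145·(0.992200+0.958400+0.913500+0.863700+0.857400))/(1+781/27145) = 4219/5000 ≈ 0.843800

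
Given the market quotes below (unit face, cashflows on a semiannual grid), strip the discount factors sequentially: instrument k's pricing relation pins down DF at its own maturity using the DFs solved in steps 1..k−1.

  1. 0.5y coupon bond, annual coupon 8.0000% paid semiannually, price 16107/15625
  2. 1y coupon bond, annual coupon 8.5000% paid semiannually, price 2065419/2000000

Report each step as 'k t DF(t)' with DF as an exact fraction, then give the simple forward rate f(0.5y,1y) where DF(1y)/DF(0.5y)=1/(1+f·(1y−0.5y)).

step 1 [0.5y] bond c/2=1/25: DF=(16107/15625 − 1/25·(0))/(1+1/25) = 1239/1250 ≈ 0.991200
step 2 [1y] bond c/2=17/400: DF=(2065419/2000000 − 17/400·(0.991200))/(1+17/400) = 4751/5000 ≈ 0.950200

1 1/2 1239/1250
2 1 4751/5000
f(0.5y,1y) = ((1239/1250)/(4751/5000) − 1)/(1/2) = 410/4751 ≈ 8.6298%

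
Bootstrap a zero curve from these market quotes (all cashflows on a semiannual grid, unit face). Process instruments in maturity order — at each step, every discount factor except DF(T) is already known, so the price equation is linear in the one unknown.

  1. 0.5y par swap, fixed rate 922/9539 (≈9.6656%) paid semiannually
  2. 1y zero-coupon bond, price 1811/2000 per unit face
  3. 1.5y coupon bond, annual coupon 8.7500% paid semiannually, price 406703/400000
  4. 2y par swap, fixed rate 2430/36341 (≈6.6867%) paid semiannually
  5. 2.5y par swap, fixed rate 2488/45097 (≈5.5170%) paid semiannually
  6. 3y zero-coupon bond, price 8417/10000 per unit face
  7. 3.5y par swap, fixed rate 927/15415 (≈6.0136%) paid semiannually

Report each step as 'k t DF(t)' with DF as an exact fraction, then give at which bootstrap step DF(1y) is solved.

step 1 [0.5y] swap r/2=461/9539: DF=(1 − 461/9539·(0))/(1+461/9539) = 9539/10000 ≈ 0.953900
step 2 [1y] zero: DF = P = 1811/2000 ≈ 0.905500
step 3 [1.5y] bond c/2=7/160: DF=(406703/400000 − 7/160·(0.953900+0.905500))/(1+7/160) = 4481/5000 ≈ 0.896200
step 4 [2y] swap r/2=1215/36341: DF=(1 − 1215/36341·(0.953900+0.905500+0.896200))/(1+1215/36341) = 1757/2000 ≈ 0.878500
step 5 [2.5y] swap r/2=1244/45097: DF=(1 − 1244/45097·(0.953900+0.905500+0.896200+0.878500))/(1+1244/45097) = 2189/2500 ≈ 0.875600
step 6 [3y] zero: DF = P = 8417/10000 ≈ 0.841700
step 7 [3.5y] swap r/2=927/30830: DF=(1 − 927/30830·(0.953900+0.905500+0.896200+0.878500+0.875600+0.841700))/(1+927/30830) = 4073/5000 ≈ 0.814600

1 1/2 9539/10000
2 1 1811/2000
3 3/2 4481/5000
4 2 1757/2000
5 5/2 2189/2500
6 3 8417/10000
7 7/2 4073/5000
DF(1y) is solved at step 2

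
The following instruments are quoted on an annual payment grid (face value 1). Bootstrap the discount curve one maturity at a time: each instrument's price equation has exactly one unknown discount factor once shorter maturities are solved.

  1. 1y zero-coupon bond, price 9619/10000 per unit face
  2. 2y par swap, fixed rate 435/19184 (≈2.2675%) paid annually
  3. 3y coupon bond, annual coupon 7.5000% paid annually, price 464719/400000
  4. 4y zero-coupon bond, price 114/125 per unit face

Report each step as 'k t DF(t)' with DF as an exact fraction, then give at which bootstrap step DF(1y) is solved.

1 1 9619/10000
2 2 1913/2000
3 3 9469/10000
4 4 114/125
DF(1y) is solved at step 1

step 1 [1y] zero: DF = P = 9619/10000 ≈ 0.961900
step 2 [2y] swap r/1=435/19184: DF=(1 − 435/19184·(0.961900))/(1+435/19184) = 1913/2000 ≈ 0.956500
step 3 [3y] bond c/1=3/40: DF=(464719/400000 − 3/40·(0.961900+0.956500))/(1+3/40) = 9469/10000 ≈ 0.946900
step 4 [4y] zero: DF = P = 114/125 ≈ 0.912000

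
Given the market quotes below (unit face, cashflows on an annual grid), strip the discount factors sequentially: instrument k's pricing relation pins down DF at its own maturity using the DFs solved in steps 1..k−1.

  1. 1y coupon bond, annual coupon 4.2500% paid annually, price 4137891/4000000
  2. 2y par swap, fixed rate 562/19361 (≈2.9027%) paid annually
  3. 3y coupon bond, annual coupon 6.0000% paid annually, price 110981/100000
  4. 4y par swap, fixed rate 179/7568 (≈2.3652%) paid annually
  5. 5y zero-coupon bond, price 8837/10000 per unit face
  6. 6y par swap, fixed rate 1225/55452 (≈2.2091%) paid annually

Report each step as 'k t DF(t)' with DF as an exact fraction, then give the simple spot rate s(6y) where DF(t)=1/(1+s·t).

1 1 9923/10000
2 2 4719/5000
3 3 4687/5000
4 4 1821/2000
5 5 8837/10000
6 6 351/400
s(6y) = (1/(351/400) − 1)/(6) = 49/2106 ≈ 2.3267%

step 1 [1y] bond c/1=17/400: DF=(4137891/4000000 − 17/400·(0))/(1+17/400) = 9923/10000 ≈ 0.992300
step 2 [2y] swap r/1=562/19361: DF=(1 − 562/19361·(0.992300))/(1+562/19361) = 4719/5000 ≈ 0.943800
step 3 [3y] bond c/1=3/50: DF=(110981/100000 − 3/50·(0.992300+0.943800))/(1+3/50) = 4687/5000 ≈ 0.937400
step 4 [4y] swap r/1=179/7568: DF=(1 − 179/7568·(0.992300+0.943800+0.937400))/(1+179/7568) = 1821/2000 ≈ 0.910500
step 5 [5y] zero: DF = P = 8837/10000 ≈ 0.883700
step 6 [6y] swap r/1=1225/55452: DF=(1 − 1225/55452·(0.992300+0.943800+0.937400+0.910500+0.883700))/(1+1225/55452) = 351/400 ≈ 0.877500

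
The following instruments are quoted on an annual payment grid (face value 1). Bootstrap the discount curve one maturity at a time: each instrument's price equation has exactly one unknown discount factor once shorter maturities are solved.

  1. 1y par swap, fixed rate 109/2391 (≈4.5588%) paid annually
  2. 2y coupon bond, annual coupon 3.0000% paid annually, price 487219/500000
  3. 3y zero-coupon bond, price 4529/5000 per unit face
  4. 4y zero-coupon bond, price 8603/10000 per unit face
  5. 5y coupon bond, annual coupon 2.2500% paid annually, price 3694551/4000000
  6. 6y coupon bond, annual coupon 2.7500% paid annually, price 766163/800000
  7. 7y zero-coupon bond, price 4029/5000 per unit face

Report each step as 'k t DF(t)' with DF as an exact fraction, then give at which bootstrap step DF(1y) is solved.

1 1 2391/2500
2 2 4591/5000
3 3 4529/5000
4 4 8603/10000
5 5 1029/1250
6 6 4063/5000
7 7 4029/5000
DF(1y) is solved at step 1

step 1 [1y] swap r/1=109/2391: DF=(1 − 109/2391·(0))/(1+109/2391) = 2391/2500 ≈ 0.956400
step 2 [2y] bond c/1=3/100: DF=(487219/500000 − 3/100·(0.956400))/(1+3/100) = 4591/5000 ≈ 0.918200
step 3 [3y] zero: DF = P = 4529/5000 ≈ 0.905800
step 4 [4y] zero: DF = P = 8603/10000 ≈ 0.860300
step 5 [5y] bond c/1=9/400: DF=(3694551/4000000 − 9/400·(0.956400+0.918200+0.905800+0.860300))/(1+9/400) = 1029/1250 ≈ 0.823200
step 6 [6y] bond c/1=11/400: DF=(766163/800000 − 11/400·(0.956400+0.918200+0.905800+0.860300+0.823200))/(1+11/400) = 4063/5000 ≈ 0.812600
step 7 [7y] zero: DF = P = 4029/5000 ≈ 0.805800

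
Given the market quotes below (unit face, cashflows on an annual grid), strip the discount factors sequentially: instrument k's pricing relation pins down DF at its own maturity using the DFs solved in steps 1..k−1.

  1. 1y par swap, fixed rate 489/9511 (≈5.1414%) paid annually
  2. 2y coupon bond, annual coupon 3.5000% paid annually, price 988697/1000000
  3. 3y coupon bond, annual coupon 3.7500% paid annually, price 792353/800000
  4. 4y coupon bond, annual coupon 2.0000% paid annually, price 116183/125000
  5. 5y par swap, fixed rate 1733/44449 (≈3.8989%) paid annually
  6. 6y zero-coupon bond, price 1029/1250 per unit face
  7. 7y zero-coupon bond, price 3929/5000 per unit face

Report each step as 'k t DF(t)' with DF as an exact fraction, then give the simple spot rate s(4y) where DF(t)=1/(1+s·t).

1 1 9511/10000
2 2 9231/10000
3 3 8869/10000
4 4 8571/10000
5 5 8267/10000
6 6 1029/1250
7 7 3929/5000
s(4y) = (1/(8571/10000) − 1)/(4) = 1429/34284 ≈ 4.1681%

step 1 [1y] swap r/1=489/9511: DF=(1 − 489/9511·(0))/(1+489/9511) = 9511/10000 ≈ 0.951100
step 2 [2y] bond c/1=7/200: DF=(988697/1000000 − 7/200·(0.951100))/(1+7/200) = 9231/10000 ≈ 0.923100
step 3 [3y] bond c/1=3/80: DF=(792353/800000 − 3/80·(0.951100+0.923100))/(1+3/80) = 8869/10000 ≈ 0.886900
step 4 [4y] bond c/1=1/50: DF=(116183/125000 − 1/50·(0.951100+0.923100+0.886900))/(1+1/50) = 8571/10000 ≈ 0.857100
step 5 [5y] swap r/1=1733/44449: DF=(1 − 1733/44449·(0.951100+0.923100+0.886900+0.857100))/(1+1733/44449) = 8267/10000 ≈ 0.826700
step 6 [6y] zero: DF = P = 1029/1250 ≈ 0.823200
step 7 [7y] zero: DF = P = 3929/5000 ≈ 0.785800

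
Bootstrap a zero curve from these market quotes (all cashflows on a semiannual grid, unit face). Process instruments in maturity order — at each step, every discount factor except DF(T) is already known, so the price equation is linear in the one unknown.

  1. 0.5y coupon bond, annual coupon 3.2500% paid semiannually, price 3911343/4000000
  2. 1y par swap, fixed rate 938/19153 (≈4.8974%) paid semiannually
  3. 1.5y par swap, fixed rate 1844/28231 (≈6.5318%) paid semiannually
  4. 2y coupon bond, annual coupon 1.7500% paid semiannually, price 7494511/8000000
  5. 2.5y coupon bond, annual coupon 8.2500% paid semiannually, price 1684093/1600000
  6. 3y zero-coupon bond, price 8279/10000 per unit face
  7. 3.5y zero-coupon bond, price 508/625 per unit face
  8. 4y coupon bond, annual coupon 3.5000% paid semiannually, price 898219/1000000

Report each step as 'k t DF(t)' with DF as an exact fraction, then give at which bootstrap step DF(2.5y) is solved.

step 1 [0.5y] bond c/2=13/800: DF=(3911343/4000000 − 13/800·(0))/(1+13/800) = 4811/5000 ≈ 0.962200
step 2 [1y] swap r/2=469/19153: DF=(1 − 469/19153·(0.962200))/(1+469/19153) = 9531/10000 ≈ 0.953100
step 3 [1.5y] swap r/2=922/28231: DF=(1 − 922/28231·(0.962200+0.953100))/(1+922/28231) = 4539/5000 ≈ 0.907800
step 4 [2y] bond c/2=7/800: DF=(7494511/8000000 − 7/800·(0.962200+0.953100+0.907800))/(1+7/800) = 4521/5000 ≈ 0.904200
step 5 [2.5y] bond c/2=33/800: DF=(1684093/1600000 − 33/800·(0.962200+0.953100+0.907800+0.904200))/(1+33/800) = 1079/1250 ≈ 0.863200
step 6 [3y] zero: DF = P = 8279/10000 ≈ 0.827900
step 7 [3.5y] zero: DF = P = 508/625 ≈ 0.812800
step 8 [4y] bond c/2=7/400: DF=(898219/1000000 − 7/400·(0.962200+0.953100+0.907800+0.904200+0.863200+0.827900+0.812800))/(1+7/400) = 1939/2500 ≈ 0.775600

1 1/2 4811/5000
2 1 9531/10000
3 3/2 4539/5000
4 2 4521/5000
5 5/2 1079/1250
6 3 8279/10000
7 7/2 508/625
8 4 1939/2500
DF(2.5y) is solved at step 5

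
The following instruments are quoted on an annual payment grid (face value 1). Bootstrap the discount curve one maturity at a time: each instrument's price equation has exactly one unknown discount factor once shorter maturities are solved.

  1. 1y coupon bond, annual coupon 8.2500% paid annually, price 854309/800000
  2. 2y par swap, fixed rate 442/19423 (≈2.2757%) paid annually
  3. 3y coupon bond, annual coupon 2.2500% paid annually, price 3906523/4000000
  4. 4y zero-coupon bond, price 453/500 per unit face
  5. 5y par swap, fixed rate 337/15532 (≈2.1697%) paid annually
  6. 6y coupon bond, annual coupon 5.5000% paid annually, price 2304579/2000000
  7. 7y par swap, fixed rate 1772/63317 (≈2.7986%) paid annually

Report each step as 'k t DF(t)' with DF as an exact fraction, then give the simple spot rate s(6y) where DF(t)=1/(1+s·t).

1 1 1973/2000
2 2 4779/5000
3 3 2281/2500
4 4 453/500
5 5 8989/10000
6 6 8493/10000
7 7 2057/2500
s(6y) = (1/(8493/10000) − 1)/(6) = 1507/50958 ≈ 2.9573%

step 1 [1y] bond c/1=33/400: DF=(854309/800000 − 33/400·(0))/(1+33/400) = 1973/2000 ≈ 0.986500
step 2 [2y] swap r/1=442/19423: DF=(1 − 442/19423·(0.986500))/(1+442/19423) = 4779/5000 ≈ 0.955800
step 3 [3y] bond c/1=9/400: DF=(3906523/4000000 − 9/400·(0.986500+0.955800))/(1+9/400) = 2281/2500 ≈ 0.912400
step 4 [4y] zero: DF = P = 453/500 ≈ 0.906000
step 5 [5y] swap r/1=337/15532: DF=(1 − 337/15532·(0.986500+0.955800+0.912400+0.906000))/(1+337/15532) = 8989/10000 ≈ 0.898900
step 6 [6y] bond c/1=11/200: DF=(2304579/2000000 − 11/200·(0.986500+0.955800+0.912400+0.906000+0.898900))/(1+11/200) = 8493/10000 ≈ 0.849300
step 7 [7y] swap r/1=1772/63317: DF=(1 − 1772/63317·(0.986500+0.955800+0.912400+0.906000+0.898900+0.849300))/(1+1772/63317) = 2057/2500 ≈ 0.822800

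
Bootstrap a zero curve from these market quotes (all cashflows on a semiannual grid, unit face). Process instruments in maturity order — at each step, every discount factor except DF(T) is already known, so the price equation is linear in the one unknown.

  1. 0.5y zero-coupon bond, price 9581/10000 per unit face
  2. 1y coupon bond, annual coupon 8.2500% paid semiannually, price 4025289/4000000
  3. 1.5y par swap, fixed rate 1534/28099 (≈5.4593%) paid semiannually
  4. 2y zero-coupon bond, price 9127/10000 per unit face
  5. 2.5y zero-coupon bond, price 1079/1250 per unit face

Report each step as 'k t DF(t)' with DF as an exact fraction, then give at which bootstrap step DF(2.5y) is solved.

step 1 [0.5y] zero: DF = P = 9581/10000 ≈ 0.958100
step 2 [1y] bond c/2=33/800: DF=(4025289/4000000 − 33/800·(0.958100))/(1+33/800) = 1857/2000 ≈ 0.928500
step 3 [1.5y] swap r/2=767/28099: DF=(1 − 767/28099·(0.958100+0.928500))/(1+767/28099) = 9233/10000 ≈ 0.923300
step 4 [2y] zero: DF = P = 9127/10000 ≈ 0.912700
step 5 [2.5y] zero: DF = P = 1079/1250 ≈ 0.863200

1 1/2 9581/10000
2 1 1857/2000
3 3/2 9233/10000
4 2 9127/10000
5 5/2 1079/1250
DF(2.5y) is solved at step 5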